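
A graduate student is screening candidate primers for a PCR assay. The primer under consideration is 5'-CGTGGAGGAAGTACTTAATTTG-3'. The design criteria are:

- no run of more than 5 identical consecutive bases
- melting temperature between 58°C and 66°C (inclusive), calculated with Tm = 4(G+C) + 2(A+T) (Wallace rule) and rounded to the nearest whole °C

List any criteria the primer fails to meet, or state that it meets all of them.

Base counts: A=6, T=7, G=7, C=2 (length 22).
homopolymer run: longest run = 3 ✓
Tm: Tm = 2·13 + 4·9 = 62°C ✓

Meets all criteria.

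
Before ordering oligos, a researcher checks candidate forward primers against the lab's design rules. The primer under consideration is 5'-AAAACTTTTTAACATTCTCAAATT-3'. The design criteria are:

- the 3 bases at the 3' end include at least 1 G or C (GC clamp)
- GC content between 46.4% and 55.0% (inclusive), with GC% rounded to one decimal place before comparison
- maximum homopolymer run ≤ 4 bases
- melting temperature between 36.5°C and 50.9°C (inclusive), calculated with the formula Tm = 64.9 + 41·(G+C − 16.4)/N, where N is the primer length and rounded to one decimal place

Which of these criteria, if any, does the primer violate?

Base counts: A=10, T=10, G=0, C=4 (length 24).
GC clamp: 3' end ATT has 0 G/C, need ≥1 ✗
GC content: GC 4/24 = 16.7%, outside 46.4–55.0% ✗
homopolymer run: longest run = 5, exceeds 4 ✗
Tm: Tm = 64.9 + 41·(4 − 16.4)/24 = 43.7°C ✓

Fails: GC clamp, GC content, homopolymer run.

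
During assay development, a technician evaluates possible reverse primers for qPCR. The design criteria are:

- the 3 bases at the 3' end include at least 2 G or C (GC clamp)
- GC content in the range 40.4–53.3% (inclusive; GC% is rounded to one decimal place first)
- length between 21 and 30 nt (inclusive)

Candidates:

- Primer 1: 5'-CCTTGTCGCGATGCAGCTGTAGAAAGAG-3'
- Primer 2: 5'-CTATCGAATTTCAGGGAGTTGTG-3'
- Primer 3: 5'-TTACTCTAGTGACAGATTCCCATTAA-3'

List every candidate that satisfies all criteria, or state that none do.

Primer 1 (28 nt, A=7 T=6 G=9 C=6): 3' end GAG has 2 G/C ✓; GC 15/28 = 53.6%, outside 40.4–53.3% ✗; length 28 ✓ — fails.
Primer 2 (23 nt, A=5 T=8 G=7 C=3): 3' end GTG has 2 G/C ✓; GC 10/23 = 43.5% ✓; length 23 ✓ — passes.
Primer 3 (26 nt, A=8 T=9 G=3 C=6): 3' end TAA has 0 G/C, need ≥2 ✗; GC 9/26 = 34.6%, outside 40.4–53.3% ✗; length 26 ✓ — fails.

Primer 2 only.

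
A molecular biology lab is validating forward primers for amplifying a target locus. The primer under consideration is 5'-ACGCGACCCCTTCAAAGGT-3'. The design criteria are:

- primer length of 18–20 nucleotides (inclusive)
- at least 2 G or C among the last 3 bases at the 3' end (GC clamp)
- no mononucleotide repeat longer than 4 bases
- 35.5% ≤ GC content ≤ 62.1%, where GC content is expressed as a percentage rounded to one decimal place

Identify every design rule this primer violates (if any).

Base counts: A=5, T=3, G=4, C=7 (length 19).
length: length 19 ✓
GC clamp: 3' end GGT has 2 G/C ✓
homopolymer run: longest run = 4 ✓
GC content: GC 11/19 = 57.9% ✓

Meets all criteria.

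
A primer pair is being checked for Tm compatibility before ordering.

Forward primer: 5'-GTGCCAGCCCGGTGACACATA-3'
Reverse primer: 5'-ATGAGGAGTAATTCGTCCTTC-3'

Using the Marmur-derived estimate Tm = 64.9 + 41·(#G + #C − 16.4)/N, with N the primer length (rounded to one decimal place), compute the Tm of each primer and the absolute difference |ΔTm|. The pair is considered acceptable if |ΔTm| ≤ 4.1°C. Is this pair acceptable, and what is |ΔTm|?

|ΔTm| = 7.8°C; the pair is not acceptable.

Forward: G+C = 13, N = 21 → Tm = 64.9 + 41·(13 − 16.4)/21 = 58.3°C.
Reverse: G+C = 9, N = 21 → Tm = 64.9 + 41·(9 − 16.4)/21 = 50.5°C.
|ΔTm| = |58.3 − 50.5| = 7.8°C, > 4.1°C.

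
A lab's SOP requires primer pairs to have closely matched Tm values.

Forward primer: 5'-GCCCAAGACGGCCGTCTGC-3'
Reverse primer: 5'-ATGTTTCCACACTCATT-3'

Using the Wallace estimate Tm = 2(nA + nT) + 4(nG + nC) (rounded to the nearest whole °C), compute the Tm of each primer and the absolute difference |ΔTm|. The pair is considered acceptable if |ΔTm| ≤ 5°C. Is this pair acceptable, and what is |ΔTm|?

|ΔTm| = 20°C; the pair is not acceptable.

Forward: A=3 T=2 G=6 C=8 → Tm = 2·5 + 4·14 = 66°C.
Reverse: A=4 T=7 G=1 C=5 → Tm = 2·11 + 4·6 = 46°C.
|ΔTm| = |66 − 46| = 20°C, > 5°C.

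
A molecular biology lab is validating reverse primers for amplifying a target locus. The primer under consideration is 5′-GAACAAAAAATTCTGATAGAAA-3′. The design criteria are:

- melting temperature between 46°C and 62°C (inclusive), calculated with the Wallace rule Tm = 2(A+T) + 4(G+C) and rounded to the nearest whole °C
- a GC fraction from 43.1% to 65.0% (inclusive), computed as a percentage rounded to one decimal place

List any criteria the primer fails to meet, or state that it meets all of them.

Base counts: A=13, T=4, G=3, C=2 (length 22).
Tm: Tm = 2·17 + 4·5 = 54°C ✓
GC content: GC 5/22 = 22.7%, outside 43.1–65.0% ✗

Fails: GC content.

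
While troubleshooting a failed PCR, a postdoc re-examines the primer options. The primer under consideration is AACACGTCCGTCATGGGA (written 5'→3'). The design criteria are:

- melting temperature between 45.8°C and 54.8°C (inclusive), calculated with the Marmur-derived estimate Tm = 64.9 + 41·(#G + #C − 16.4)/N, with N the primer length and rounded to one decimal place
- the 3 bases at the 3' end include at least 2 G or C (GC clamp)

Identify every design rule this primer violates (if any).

Base counts: A=5, T=3, G=5, C=5 (length 18).
Tm: Tm = 64.9 + 41·(10 − 16.4)/18 = 50.3°C ✓
GC clamp: 3' end GGA has 2 G/C ✓

Meets all criteria.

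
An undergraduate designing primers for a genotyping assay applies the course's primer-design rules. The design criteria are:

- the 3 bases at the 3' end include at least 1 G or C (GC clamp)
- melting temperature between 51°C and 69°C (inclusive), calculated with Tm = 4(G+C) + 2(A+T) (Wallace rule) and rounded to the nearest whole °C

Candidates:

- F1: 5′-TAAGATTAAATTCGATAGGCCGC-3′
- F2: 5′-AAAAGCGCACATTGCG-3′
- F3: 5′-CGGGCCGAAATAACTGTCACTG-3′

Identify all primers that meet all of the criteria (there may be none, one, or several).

F1 and F3.

F1 (23 nt, A=8 T=6 G=5 C=4): 3' end CGC has 3 G/C ✓; Tm = 2·14 + 4·9 = 64°C ✓ — passes.
F2 (16 nt, A=6 T=2 G=4 C=4): 3' end GCG has 3 G/C ✓; Tm = 2·8 + 4·8 = 48°C, outside 51–69°C ✗ — fails.
F3 (22 nt, A=6 T=4 G=6 C=6): 3' end CTG has 2 G/C ✓; Tm = 2·10 + 4·12 = 68°C ✓ — passes.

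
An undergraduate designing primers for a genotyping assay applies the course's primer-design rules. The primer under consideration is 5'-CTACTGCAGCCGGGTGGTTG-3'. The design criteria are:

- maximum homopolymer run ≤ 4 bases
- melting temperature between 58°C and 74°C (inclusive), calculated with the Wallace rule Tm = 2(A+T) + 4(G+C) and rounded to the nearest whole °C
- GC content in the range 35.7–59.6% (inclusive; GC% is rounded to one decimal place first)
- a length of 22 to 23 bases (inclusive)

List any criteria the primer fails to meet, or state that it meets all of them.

Fails: GC content, length.

Base counts: A=2, T=5, G=8, C=5 (length 20).
homopolymer run: longest run = 3 ✓
Tm: Tm = 2·7 + 4·13 = 66°C ✓
GC content: GC 13/20 = 65.0%, outside 35.7–59.6% ✗
length: length 20, outside 22–23 ✗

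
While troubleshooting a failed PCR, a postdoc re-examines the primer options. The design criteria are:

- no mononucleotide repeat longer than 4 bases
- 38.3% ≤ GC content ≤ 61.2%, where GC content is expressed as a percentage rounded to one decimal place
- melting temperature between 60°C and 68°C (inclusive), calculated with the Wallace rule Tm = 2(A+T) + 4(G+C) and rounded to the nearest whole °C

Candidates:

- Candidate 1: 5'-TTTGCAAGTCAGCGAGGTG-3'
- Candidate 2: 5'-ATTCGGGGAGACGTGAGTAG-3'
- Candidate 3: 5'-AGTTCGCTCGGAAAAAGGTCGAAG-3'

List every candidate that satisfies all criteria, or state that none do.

Candidate 2 only.

Candidate 1 (19 nt, A=4 T=5 G=7 C=3): longest run = 3 ✓; GC 10/19 = 52.6% ✓; Tm = 2·9 + 4·10 = 58°C, outside 60–68°C ✗ — fails.
Candidate 2 (20 nt, A=5 T=4 G=9 C=2): longest run = 4 ✓; GC 11/20 = 55.0% ✓; Tm = 2·9 + 4·11 = 62°C ✓ — passes.
Candidate 3 (24 nt, A=8 T=4 G=8 C=4): longest run = 5, exceeds 4 ✗; GC 12/24 = 50.0% ✓; Tm = 2·12 + 4·12 = 72°C, outside 60–68°C ✗ — fails.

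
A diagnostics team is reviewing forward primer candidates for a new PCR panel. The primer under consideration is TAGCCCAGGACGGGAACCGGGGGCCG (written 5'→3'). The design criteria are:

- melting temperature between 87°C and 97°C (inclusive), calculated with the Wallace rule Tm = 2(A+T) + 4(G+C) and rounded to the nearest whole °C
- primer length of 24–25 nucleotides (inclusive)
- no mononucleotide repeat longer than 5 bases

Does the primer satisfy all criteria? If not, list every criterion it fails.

Fails: length.

Base counts: A=5, T=1, G=12, C=8 (length 26).
Tm: Tm = 2·6 + 4·20 = 92°C ✓
length: length 26, outside 24–25 ✗
homopolymer run: longest run = 5 ✓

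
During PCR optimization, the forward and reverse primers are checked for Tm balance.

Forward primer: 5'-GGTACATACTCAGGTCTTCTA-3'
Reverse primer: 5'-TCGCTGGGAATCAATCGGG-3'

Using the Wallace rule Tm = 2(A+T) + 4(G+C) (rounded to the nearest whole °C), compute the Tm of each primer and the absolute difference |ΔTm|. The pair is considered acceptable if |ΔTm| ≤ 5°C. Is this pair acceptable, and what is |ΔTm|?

Forward: A=5 T=7 G=4 C=5 → Tm = 2·12 + 4·9 = 60°C.
Reverse: A=4 T=4 G=7 C=4 → Tm = 2·8 + 4·11 = 60°C.
|ΔTm| = |60 − 60| = 0°C, ≤ 5°C.

|ΔTm| = 0°C; the pair is acceptable.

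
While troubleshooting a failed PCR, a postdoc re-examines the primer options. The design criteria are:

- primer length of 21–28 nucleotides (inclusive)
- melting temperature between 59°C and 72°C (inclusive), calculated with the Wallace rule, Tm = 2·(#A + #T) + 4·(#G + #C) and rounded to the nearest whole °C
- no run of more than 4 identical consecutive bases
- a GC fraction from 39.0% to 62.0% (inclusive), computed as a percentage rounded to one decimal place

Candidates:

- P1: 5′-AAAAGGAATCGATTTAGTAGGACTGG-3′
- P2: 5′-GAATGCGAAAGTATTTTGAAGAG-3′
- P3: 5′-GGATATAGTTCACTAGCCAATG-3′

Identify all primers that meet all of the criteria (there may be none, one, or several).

P3 only.

P1 (26 nt, A=10 T=6 G=8 C=2): length 26 ✓; Tm = 2·16 + 4·10 = 72°C ✓; longest run = 4 ✓; GC 10/26 = 38.5%, outside 39.0–62.0% ✗ — fails.
P2 (23 nt, A=9 T=6 G=7 C=1): length 23 ✓; Tm = 2·15 + 4·8 = 62°C ✓; longest run = 4 ✓; GC 8/23 = 34.8%, outside 39.0–62.0% ✗ — fails.
P3 (22 nt, A=7 T=6 G=5 C=4): length 22 ✓; Tm = 2·13 + 4·9 = 62°C ✓; longest run = 2 ✓; GC 9/22 = 40.9% ✓ — passes.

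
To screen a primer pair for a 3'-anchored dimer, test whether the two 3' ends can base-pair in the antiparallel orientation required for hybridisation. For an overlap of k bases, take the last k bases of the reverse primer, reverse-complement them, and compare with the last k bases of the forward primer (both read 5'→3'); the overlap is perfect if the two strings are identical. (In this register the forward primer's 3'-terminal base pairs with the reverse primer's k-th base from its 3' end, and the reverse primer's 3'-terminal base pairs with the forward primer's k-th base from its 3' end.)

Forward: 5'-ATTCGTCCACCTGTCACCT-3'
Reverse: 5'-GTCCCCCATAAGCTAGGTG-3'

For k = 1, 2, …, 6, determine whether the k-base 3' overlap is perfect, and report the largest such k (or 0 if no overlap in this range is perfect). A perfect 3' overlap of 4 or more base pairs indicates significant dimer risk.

Longest perfect overlap: 5 complementary base pairs; significant dimer risk (threshold 4).

Last 6 bases (5'→3') — forward …TCACCT, reverse …TAGGTG.
Reverse complement of the reverse primer's last 6 bases: CACCTA; its first k bases are the reverse complement of the reverse primer's last k bases, so a perfect k-base overlap needs the forward primer's last k bases to equal them.
Comparing (forward last k vs required): k=1: T vs C ✗; k=2: CT vs CA ✗; k=3: CCT vs CAC ✗; k=4: ACCT vs CACC ✗; k=5: CACCT vs CACCT ✓; k=6: TCACCT vs CACCTA ✗.
Only k = 5 is perfect, so the longest perfect 3' overlap is 5.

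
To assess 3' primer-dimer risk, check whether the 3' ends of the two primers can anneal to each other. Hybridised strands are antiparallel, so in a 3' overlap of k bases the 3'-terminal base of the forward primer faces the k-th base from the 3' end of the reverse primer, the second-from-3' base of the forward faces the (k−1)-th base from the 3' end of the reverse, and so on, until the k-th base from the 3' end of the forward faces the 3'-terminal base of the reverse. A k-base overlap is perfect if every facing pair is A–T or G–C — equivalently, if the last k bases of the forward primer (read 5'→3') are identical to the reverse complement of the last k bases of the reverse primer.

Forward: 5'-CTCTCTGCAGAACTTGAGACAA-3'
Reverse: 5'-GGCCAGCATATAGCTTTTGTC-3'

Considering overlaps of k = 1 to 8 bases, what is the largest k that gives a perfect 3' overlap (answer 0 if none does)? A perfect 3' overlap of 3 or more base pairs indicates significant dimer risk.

Longest perfect overlap: 5 complementary base pairs; significant dimer risk (threshold 3).

Last 8 bases (5'→3') — forward …TGAGACAA, reverse …CTTTTGTC.
Reverse complement of the reverse primer's last 8 bases: GACAAAAG; its first k bases are the reverse complement of the reverse primer's last k bases, so a perfect k-base overlap needs the forward primer's last k bases to equal them.
Comparing (forward last k vs required): k=1: A vs G ✗; k=2: AA vs GA ✗; k=3: CAA vs GAC ✗; k=4: ACAA vs GACA ✗; k=5: GACAA vs GACAA ✓; k=6: AGACAA vs GACAAA ✗; k=7: GAGACAA vs GACAAAA ✗; k=8: TGAGACAA vs GACAAAAG ✗.
Only k = 5 is perfect, so the longest perfect 3' overlap is 5.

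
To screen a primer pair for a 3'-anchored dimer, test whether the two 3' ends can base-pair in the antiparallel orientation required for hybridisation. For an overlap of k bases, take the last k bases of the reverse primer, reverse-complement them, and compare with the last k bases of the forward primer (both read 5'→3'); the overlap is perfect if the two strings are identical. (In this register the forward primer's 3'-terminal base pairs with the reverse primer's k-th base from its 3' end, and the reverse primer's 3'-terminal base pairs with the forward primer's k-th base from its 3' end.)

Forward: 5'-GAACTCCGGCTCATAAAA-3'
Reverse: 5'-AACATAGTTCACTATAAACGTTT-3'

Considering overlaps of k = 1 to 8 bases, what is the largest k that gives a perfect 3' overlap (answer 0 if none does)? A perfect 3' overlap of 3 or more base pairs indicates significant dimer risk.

Last 8 bases (5'→3') — forward …TCATAAAA, reverse …AAACGTTT.
Reverse complement of the reverse primer's last 8 bases: AAACGTTT; its first k bases are the reverse complement of the reverse primer's last k bases, so a perfect k-base overlap needs the forward primer's last k bases to equal them.
Comparing (forward last k vs required): k=1: A vs A ✓; k=2: AA vs AA ✓; k=3: AAA vs AAA ✓; k=4: AAAA vs AAAC ✗; k=5: TAAAA vs AAACG ✗; k=6: ATAAAA vs AAACGT ✗; k=7: CATAAAA vs AAACGTT ✗; k=8: TCATAAAA vs AAACGTTT ✗.
Perfect overlaps at k = 1, 2, 3; the largest is 3.

Longest perfect overlap: 3 complementary base pairs; significant dimer risk (threshold 3).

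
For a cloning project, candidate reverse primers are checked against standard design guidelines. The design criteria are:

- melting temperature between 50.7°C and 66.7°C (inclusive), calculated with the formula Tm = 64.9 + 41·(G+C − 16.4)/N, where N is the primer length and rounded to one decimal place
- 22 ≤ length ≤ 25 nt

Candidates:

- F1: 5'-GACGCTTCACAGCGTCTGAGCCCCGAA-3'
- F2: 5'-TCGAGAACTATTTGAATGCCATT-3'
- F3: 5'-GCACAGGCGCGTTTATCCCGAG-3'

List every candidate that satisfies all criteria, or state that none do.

F3 only.

F1 (27 nt, A=6 T=4 G=7 C=10): Tm = 64.9 + 41·(17 − 16.4)/27 = 65.8°C ✓; length 27, outside 22–25 ✗ — fails.
F2 (23 nt, A=7 T=8 G=4 C=4): Tm = 64.9 + 41·(8 − 16.4)/23 = 49.9°C, outside 50.7–66.7°C ✗; length 23 ✓ — fails.
F3 (22 nt, A=4 T=4 G=7 C=7): Tm = 64.9 + 41·(14 − 16.4)/22 = 60.4°C ✓; length 22 ✓ — passes.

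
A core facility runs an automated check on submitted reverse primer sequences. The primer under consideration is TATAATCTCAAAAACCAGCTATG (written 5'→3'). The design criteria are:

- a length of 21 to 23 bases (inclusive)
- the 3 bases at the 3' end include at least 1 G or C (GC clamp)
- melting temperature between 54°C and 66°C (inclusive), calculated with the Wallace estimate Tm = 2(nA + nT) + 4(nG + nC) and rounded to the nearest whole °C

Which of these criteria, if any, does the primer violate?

Meets all criteria.

Base counts: A=10, T=6, G=2, C=5 (length 23).
length: length 23 ✓
GC clamp: 3' end ATG has 1 G/C ✓
Tm: Tm = 2·16 + 4·7 = 60°C ✓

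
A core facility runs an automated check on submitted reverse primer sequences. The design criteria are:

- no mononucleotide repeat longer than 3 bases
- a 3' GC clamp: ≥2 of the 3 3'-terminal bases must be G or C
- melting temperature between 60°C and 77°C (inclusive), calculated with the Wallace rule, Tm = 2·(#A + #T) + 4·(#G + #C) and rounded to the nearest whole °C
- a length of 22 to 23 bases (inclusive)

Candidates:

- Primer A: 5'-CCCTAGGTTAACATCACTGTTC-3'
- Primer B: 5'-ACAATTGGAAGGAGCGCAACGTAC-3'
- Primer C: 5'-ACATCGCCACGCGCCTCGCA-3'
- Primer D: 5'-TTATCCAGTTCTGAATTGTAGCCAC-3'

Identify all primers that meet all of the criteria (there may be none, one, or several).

None of the candidates satisfy all criteria.

Primer A (22 nt, A=5 T=7 G=3 C=7): longest run = 3 ✓; 3' end TTC has 1 G/C, need ≥2 ✗; Tm = 2·12 + 4·10 = 64°C ✓; length 22 ✓ — fails.
Primer B (24 nt, A=9 T=3 G=7 C=5): longest run = 2 ✓; 3' end TAC has 1 G/C, need ≥2 ✗; Tm = 2·12 + 4·12 = 72°C ✓; length 24, outside 22–23 ✗ — fails.
Primer C (20 nt, A=4 T=2 G=4 C=10): longest run = 2 ✓; 3' end GCA has 2 G/C ✓; Tm = 2·6 + 4·14 = 68°C ✓; length 20, outside 22–23 ✗ — fails.
Primer D (25 nt, A=6 T=9 G=4 C=6): longest run = 2 ✓; 3' end CAC has 2 G/C ✓; Tm = 2·15 + 4·10 = 70°C ✓; length 25, outside 22–23 ✗ — fails.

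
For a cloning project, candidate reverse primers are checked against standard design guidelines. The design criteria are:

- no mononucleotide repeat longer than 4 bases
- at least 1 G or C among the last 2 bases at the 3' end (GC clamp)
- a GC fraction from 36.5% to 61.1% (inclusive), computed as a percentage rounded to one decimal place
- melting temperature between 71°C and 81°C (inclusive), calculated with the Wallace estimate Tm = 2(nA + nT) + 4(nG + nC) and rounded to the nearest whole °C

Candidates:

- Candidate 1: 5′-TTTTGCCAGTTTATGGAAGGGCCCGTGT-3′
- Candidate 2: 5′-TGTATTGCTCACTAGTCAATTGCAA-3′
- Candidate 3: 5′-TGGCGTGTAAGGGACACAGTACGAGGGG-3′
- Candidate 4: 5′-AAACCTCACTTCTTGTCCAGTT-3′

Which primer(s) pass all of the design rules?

None of the candidates satisfy all criteria.

Candidate 1 (28 nt, A=4 T=10 G=9 C=5): longest run = 4 ✓; 3' end GT has 1 G/C ✓; GC 14/28 = 50.0% ✓; Tm = 2·14 + 4·14 = 84°C, outside 71–81°C ✗ — fails.
Candidate 2 (25 nt, A=7 T=9 G=4 C=5): longest run = 2 ✓; 3' end AA has 0 G/C, need ≥1 ✗; GC 9/25 = 36.0%, outside 36.5–61.1% ✗; Tm = 2·16 + 4·9 = 68°C, outside 71–81°C ✗ — fails.
Candidate 3 (28 nt, A=7 T=4 G=13 C=4): longest run = 4 ✓; 3' end GG has 2 G/C ✓; GC 17/28 = 60.7% ✓; Tm = 2·11 + 4·17 = 90°C, outside 71–81°C ✗ — fails.
Candidate 4 (22 nt, A=5 T=8 G=2 C=7): longest run = 3 ✓; 3' end TT has 0 G/C, need ≥1 ✗; GC 9/22 = 40.9% ✓; Tm = 2·13 + 4·9 = 62°C, outside 71–81°C ✗ — fails.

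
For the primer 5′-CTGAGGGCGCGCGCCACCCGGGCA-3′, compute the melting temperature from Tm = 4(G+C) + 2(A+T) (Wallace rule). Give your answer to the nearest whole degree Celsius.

88°C

Base counts: A=3, T=1, G=10, C=10 (length 24).
Tm = 2·(3+1) + 4·(10+10) = 2·4 + 4·20 = 8 + 80 = 88°C.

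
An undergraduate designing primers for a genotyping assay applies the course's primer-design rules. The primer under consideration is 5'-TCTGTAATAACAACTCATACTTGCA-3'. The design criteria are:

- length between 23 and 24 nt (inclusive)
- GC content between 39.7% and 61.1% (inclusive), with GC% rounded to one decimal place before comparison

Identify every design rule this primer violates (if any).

Base counts: A=9, T=8, G=2, C=6 (length 25).
length: length 25, outside 23–24 ✗
GC content: GC 8/25 = 32.0%, outside 39.7–61.1% ✗

Fails: length, GC content.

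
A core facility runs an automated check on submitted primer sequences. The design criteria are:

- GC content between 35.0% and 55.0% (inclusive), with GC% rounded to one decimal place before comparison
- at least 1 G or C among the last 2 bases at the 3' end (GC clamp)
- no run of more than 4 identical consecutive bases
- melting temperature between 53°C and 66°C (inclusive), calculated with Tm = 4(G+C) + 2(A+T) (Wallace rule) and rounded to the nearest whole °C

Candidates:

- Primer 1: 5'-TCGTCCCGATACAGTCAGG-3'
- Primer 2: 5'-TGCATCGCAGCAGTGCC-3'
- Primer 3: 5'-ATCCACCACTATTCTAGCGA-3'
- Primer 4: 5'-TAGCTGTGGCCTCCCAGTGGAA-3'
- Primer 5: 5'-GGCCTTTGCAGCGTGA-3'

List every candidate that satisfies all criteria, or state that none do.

Primer 3 only.

Primer 1 (19 nt, A=4 T=4 G=5 C=6): GC 11/19 = 57.9%, outside 35.0–55.0% ✗; 3' end GG has 2 G/C ✓; longest run = 3 ✓; Tm = 2·8 + 4·11 = 60°C ✓ — fails.
Primer 2 (17 nt, A=3 T=3 G=5 C=6): GC 11/17 = 64.7%, outside 35.0–55.0% ✗; 3' end CC has 2 G/C ✓; longest run = 2 ✓; Tm = 2·6 + 4·11 = 56°C ✓ — fails.
Primer 3 (20 nt, A=6 T=5 G=2 C=7): GC 9/20 = 45.0% ✓; 3' end GA has 1 G/C ✓; longest run = 2 ✓; Tm = 2·11 + 4·9 = 58°C ✓ — passes.
Primer 4 (22 nt, A=4 T=5 G=7 C=6): GC 13/22 = 59.1%, outside 35.0–55.0% ✗; 3' end AA has 0 G/C, need ≥1 ✗; longest run = 3 ✓; Tm = 2·9 + 4·13 = 70°C, outside 53–66°C ✗ — fails.
Primer 5 (16 nt, A=2 T=4 G=6 C=4): GC 10/16 = 62.5%, outside 35.0–55.0% ✗; 3' end GA has 1 G/C ✓; longest run = 3 ✓; Tm = 2·6 + 4·10 = 52°C, outside 53–66°C ✗ — fails.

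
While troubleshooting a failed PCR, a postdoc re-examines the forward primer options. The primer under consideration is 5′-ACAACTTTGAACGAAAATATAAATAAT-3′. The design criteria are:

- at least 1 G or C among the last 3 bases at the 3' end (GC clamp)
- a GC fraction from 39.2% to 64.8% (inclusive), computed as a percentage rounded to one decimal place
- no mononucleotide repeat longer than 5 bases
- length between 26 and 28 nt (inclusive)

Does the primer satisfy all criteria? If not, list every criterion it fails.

Base counts: A=15, T=7, G=2, C=3 (length 27).
GC clamp: 3' end AAT has 0 G/C, need ≥1 ✗
GC content: GC 5/27 = 18.5%, outside 39.2–64.8% ✗
homopolymer run: longest run = 4 ✓
length: length 27 ✓

Fails: GC clamp, GC content.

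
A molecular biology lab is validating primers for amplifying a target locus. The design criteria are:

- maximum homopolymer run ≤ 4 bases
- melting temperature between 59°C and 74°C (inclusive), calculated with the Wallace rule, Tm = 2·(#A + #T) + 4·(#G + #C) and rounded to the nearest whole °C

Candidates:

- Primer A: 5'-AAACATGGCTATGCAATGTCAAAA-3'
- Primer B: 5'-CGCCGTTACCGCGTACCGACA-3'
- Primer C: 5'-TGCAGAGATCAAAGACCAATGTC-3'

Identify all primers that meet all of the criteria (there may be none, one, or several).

Primer A (24 nt, A=11 T=5 G=4 C=4): longest run = 4 ✓; Tm = 2·16 + 4·8 = 64°C ✓ — passes.
Primer B (21 nt, A=4 T=3 G=5 C=9): longest run = 2 ✓; Tm = 2·7 + 4·14 = 70°C ✓ — passes.
Primer C (23 nt, A=9 T=4 G=5 C=5): longest run = 3 ✓; Tm = 2·13 + 4·10 = 66°C ✓ — passes.

Primer A, Primer B and Primer C.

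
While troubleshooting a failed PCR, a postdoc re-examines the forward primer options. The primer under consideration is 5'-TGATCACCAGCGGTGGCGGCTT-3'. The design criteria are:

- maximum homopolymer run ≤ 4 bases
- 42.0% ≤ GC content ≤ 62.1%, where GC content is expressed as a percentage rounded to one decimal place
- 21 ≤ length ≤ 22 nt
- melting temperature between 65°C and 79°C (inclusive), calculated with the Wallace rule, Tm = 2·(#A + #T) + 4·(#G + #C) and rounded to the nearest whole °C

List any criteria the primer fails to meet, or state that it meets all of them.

Base counts: A=3, T=5, G=8, C=6 (length 22).
homopolymer run: longest run = 2 ✓
GC content: GC 14/22 = 63.6%, outside 42.0–62.1% ✗
length: length 22 ✓
Tm: Tm = 2·8 + 4·14 = 72°C ✓

Fails: GC content.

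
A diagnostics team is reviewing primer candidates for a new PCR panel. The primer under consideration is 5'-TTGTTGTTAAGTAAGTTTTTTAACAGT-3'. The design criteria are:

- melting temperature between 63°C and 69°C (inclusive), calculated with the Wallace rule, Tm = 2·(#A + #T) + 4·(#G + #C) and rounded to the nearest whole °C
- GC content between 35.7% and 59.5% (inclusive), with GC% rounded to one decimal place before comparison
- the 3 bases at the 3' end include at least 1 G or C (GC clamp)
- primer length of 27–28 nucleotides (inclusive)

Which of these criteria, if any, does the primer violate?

Fails: GC content.

Base counts: A=7, T=14, G=5, C=1 (length 27).
Tm: Tm = 2·21 + 4·6 = 66°C ✓
GC content: GC 6/27 = 22.2%, outside 35.7–59.5% ✗
GC clamp: 3' end AGT has 1 G/C ✓
length: length 27 ✓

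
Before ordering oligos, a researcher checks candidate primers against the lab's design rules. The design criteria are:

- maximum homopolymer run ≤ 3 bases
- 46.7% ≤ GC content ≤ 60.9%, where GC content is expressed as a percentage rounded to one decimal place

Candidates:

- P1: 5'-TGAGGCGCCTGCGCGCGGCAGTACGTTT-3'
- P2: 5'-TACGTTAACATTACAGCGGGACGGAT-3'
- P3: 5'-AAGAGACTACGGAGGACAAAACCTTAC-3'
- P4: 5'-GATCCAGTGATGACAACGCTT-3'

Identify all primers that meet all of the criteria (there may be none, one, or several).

P4 only.

P1 (28 nt, A=3 T=6 G=11 C=8): longest run = 3 ✓; GC 19/28 = 67.9%, outside 46.7–60.9% ✗ — fails.
P2 (26 nt, A=8 T=6 G=7 C=5): longest run = 3 ✓; GC 12/26 = 46.2%, outside 46.7–60.9% ✗ — fails.
P3 (27 nt, A=12 T=3 G=6 C=6): longest run = 4, exceeds 3 ✗; GC 12/27 = 44.4%, outside 46.7–60.9% ✗ — fails.
P4 (21 nt, A=6 T=5 G=5 C=5): longest run = 2 ✓; GC 10/21 = 47.6% ✓ — passes.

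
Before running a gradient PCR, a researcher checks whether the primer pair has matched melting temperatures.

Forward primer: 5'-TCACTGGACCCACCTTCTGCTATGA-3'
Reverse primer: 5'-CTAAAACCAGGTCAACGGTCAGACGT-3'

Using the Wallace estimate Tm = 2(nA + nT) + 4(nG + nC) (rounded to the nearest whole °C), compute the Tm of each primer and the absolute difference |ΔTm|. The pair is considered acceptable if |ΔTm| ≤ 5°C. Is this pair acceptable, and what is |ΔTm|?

Forward: A=5 T=7 G=4 C=9 → Tm = 2·12 + 4·13 = 76°C.
Reverse: A=9 T=4 G=6 C=7 → Tm = 2·13 + 4·13 = 78°C.
|ΔTm| = |76 − 78| = 2°C, ≤ 5°C.

|ΔTm| = 2°C; the pair is acceptable.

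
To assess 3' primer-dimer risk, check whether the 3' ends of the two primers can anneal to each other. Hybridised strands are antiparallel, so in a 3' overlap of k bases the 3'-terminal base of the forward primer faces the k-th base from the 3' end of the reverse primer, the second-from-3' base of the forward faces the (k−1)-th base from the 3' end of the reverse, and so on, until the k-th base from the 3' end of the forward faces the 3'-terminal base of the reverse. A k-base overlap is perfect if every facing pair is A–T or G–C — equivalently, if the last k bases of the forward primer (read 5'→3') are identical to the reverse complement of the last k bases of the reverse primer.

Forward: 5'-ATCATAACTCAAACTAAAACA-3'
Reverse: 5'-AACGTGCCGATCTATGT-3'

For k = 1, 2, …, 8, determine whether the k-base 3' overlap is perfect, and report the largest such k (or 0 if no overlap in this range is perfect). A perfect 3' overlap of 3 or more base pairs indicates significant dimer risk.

Longest perfect overlap: 3 complementary base pairs; significant dimer risk (threshold 3).

Last 8 bases (5'→3') — forward …CTAAAACA, reverse …ATCTATGT.
Reverse complement of the reverse primer's last 8 bases: ACATAGAT; its first k bases are the reverse complement of the reverse primer's last k bases, so a perfect k-base overlap needs the forward primer's last k bases to equal them.
Comparing (forward last k vs required): k=1: A vs A ✓; k=2: CA vs AC ✗; k=3: ACA vs ACA ✓; k=4: AACA vs ACAT ✗; k=5: AAACA vs ACATA ✗; k=6: AAAACA vs ACATAG ✗; k=7: TAAAACA vs ACATAGA ✗; k=8: CTAAAACA vs ACATAGAT ✗.
Perfect overlaps at k = 1, 3; the largest is 3.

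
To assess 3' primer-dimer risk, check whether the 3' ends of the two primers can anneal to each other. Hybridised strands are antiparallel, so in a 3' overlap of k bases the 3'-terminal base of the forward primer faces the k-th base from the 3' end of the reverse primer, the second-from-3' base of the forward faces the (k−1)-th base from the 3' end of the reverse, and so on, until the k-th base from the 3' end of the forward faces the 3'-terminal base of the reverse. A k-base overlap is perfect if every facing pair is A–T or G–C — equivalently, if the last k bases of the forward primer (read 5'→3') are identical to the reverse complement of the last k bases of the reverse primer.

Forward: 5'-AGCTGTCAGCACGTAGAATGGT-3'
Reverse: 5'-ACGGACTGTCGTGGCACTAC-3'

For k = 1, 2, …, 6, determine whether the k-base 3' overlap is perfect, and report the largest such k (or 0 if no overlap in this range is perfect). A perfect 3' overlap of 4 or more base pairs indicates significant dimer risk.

Longest perfect overlap: 2 complementary base pairs; below the dimer-risk threshold (threshold 4).

Last 6 bases (5'→3') — forward …AATGGT, reverse …CACTAC.
Reverse complement of the reverse primer's last 6 bases: GTAGTG; its first k bases are the reverse complement of the reverse primer's last k bases, so a perfect k-base overlap needs the forward primer's last k bases to equal them.
Comparing (forward last k vs required): k=1: T vs G ✗; k=2: GT vs GT ✓; k=3: GGT vs GTA ✗; k=4: TGGT vs GTAG ✗; k=5: ATGGT vs GTAGT ✗; k=6: AATGGT vs GTAGTG ✗.
Only k = 2 is perfect, so the longest perfect 3' overlap is 2.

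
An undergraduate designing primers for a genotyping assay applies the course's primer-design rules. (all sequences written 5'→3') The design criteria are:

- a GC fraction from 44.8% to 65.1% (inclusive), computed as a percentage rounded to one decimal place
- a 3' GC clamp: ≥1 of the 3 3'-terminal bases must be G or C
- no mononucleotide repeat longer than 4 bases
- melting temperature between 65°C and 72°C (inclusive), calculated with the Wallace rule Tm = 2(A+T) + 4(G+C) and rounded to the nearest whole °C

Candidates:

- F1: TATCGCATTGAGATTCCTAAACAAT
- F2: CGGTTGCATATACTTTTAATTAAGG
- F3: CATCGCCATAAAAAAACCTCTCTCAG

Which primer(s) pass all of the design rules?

None of the candidates satisfy all criteria.

F1 (25 nt, A=9 T=8 G=3 C=5): GC 8/25 = 32.0%, outside 44.8–65.1% ✗; 3' end AAT has 0 G/C, need ≥1 ✗; longest run = 3 ✓; Tm = 2·17 + 4·8 = 66°C ✓ — fails.
F2 (25 nt, A=7 T=10 G=5 C=3): GC 8/25 = 32.0%, outside 44.8–65.1% ✗; 3' end AGG has 2 G/C ✓; longest run = 4 ✓; Tm = 2·17 + 4·8 = 66°C ✓ — fails.
F3 (26 nt, A=10 T=5 G=2 C=9): GC 11/26 = 42.3%, outside 44.8–65.1% ✗; 3' end CAG has 2 G/C ✓; longest run = 7, exceeds 4 ✗; Tm = 2·15 + 4·11 = 74°C, outside 65–72°C ✗ — fails.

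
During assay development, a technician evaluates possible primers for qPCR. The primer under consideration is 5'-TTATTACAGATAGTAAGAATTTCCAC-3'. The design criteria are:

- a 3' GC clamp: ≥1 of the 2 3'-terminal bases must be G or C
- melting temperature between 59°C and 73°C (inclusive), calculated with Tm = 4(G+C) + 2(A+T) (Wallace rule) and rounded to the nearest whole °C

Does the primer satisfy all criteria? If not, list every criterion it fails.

Base counts: A=10, T=9, G=3, C=4 (length 26).
GC clamp: 3' end AC has 1 G/C ✓
Tm: Tm = 2·19 + 4·7 = 66°C ✓

Meets all criteria.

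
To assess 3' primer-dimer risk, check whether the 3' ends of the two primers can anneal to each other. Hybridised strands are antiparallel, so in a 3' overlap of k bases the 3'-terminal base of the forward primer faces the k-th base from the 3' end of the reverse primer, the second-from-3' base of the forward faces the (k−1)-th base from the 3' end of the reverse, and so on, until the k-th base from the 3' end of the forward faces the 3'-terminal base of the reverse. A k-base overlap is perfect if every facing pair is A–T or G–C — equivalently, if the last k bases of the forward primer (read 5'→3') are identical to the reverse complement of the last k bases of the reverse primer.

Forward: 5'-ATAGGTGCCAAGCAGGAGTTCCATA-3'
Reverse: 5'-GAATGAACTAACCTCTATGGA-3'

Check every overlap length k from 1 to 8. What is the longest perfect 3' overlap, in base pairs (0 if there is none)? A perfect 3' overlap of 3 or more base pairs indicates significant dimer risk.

Longest perfect overlap: 6 complementary base pairs; significant dimer risk (threshold 3).

Last 8 bases (5'→3') — forward …GTTCCATA, reverse …TCTATGGA.
Reverse complement of the reverse primer's last 8 bases: TCCATAGA; its first k bases are the reverse complement of the reverse primer's last k bases, so a perfect k-base overlap needs the forward primer's last k bases to equal them.
Comparing (forward last k vs required): k=1: A vs T ✗; k=2: TA vs TC ✗; k=3: ATA vs TCC ✗; k=4: CATA vs TCCA ✗; k=5: CCATA vs TCCAT ✗; k=6: TCCATA vs TCCATA ✓; k=7: TTCCATA vs TCCATAG ✗; k=8: GTTCCATA vs TCCATAGA ✗.
Only k = 6 is perfect, so the longest perfect 3' overlap is 6.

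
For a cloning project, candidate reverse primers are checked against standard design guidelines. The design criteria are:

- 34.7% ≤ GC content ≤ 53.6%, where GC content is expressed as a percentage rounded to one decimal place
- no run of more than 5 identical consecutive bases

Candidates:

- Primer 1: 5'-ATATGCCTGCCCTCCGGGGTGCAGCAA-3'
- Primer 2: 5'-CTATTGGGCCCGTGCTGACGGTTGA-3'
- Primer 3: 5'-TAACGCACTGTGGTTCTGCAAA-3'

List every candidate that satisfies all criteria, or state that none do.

Primer 3 only.

Primer 1 (27 nt, A=5 T=5 G=8 C=9): GC 17/27 = 63.0%, outside 34.7–53.6% ✗; longest run = 4 ✓ — fails.
Primer 2 (25 nt, A=3 T=7 G=9 C=6): GC 15/25 = 60.0%, outside 34.7–53.6% ✗; longest run = 3 ✓ — fails.
Primer 3 (22 nt, A=6 T=6 G=5 C=5): GC 10/22 = 45.5% ✓; longest run = 3 ✓ — passes.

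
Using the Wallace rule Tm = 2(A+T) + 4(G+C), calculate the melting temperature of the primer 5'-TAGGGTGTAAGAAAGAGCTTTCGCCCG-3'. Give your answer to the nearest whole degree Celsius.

Base counts: A=7, T=6, G=9, C=5 (length 27).
Tm = 2·(7+6) + 4·(9+5) = 2·13 + 4·14 = 26 + 56 = 82°C.

82°C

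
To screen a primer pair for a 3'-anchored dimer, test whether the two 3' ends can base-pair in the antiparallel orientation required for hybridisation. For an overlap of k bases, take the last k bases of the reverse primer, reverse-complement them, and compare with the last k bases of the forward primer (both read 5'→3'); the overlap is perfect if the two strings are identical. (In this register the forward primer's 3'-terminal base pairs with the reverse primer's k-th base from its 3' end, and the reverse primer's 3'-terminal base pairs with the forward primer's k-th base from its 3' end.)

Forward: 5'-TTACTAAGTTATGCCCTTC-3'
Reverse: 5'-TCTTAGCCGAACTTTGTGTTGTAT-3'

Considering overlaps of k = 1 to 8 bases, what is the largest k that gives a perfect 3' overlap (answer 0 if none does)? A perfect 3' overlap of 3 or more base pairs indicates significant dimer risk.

Last 8 bases (5'→3') — forward …TGCCCTTC, reverse …TGTTGTAT.
Reverse complement of the reverse primer's last 8 bases: ATACAACA; its first k bases are the reverse complement of the reverse primer's last k bases, so a perfect k-base overlap needs the forward primer's last k bases to equal them.
Comparing (forward last k vs required): k=1: C vs A ✗; k=2: TC vs AT ✗; k=3: TTC vs ATA ✗; k=4: CTTC vs ATAC ✗; k=5: CCTTC vs ATACA ✗; k=6: CCCTTC vs ATACAA ✗; k=7: GCCCTTC vs ATACAAC ✗; k=8: TGCCCTTC vs ATACAACA ✗.
No overlap length from 1 to 8 is perfect, so the longest perfect 3' overlap is 0.

Longest perfect overlap: 0 complementary base pairs; below the dimer-risk threshold (threshold 3).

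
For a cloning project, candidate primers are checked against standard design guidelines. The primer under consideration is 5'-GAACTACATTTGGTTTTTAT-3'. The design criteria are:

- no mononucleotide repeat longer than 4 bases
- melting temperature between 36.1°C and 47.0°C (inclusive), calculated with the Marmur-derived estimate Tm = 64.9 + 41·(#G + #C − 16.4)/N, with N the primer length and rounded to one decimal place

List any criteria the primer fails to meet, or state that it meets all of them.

Base counts: A=5, T=10, G=3, C=2 (length 20).
homopolymer run: longest run = 5, exceeds 4 ✗
Tm: Tm = 64.9 + 41·(5 − 16.4)/20 = 41.5°C ✓

Fails: homopolymer run.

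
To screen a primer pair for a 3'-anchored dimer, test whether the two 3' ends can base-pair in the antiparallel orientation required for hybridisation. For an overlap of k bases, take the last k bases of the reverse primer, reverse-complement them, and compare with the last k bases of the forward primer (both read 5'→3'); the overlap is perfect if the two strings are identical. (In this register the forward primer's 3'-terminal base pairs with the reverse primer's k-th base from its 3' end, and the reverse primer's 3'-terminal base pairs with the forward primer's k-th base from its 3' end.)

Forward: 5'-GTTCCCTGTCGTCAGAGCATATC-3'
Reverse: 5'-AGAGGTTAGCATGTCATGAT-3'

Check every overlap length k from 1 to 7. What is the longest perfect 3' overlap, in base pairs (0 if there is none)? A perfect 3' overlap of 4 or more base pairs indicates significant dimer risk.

Longest perfect overlap: 3 complementary base pairs; below the dimer-risk threshold (threshold 4).

Last 7 bases (5'→3') — forward …GCATATC, reverse …TCATGAT.
Reverse complement of the reverse primer's last 7 bases: ATCATGA; its first k bases are the reverse complement of the reverse primer's last k bases, so a perfect k-base overlap needs the forward primer's last k bases to equal them.
Comparing (forward last k vs required): k=1: C vs A ✗; k=2: TC vs AT ✗; k=3: ATC vs ATC ✓; k=4: TATC vs ATCA ✗; k=5: ATATC vs ATCAT ✗; k=6: CATATC vs ATCATG ✗; k=7: GCATATC vs ATCATGA ✗.
Only k = 3 is perfect, so the longest perfect 3' overlap is 3.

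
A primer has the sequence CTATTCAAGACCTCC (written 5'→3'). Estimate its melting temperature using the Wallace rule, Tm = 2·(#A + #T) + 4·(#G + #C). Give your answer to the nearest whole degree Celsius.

Base counts: A=4, T=4, G=1, C=6 (length 15).
Tm = 2·(4+4) + 4·(1+6) = 2·8 + 4·7 = 16 + 28 = 44°C.

44°C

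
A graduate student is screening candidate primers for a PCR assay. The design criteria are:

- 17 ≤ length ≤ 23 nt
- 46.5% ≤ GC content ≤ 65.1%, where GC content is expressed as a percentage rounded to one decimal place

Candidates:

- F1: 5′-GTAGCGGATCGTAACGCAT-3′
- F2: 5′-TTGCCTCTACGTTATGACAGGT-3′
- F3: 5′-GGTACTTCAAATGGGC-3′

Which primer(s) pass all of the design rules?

F1 (19 nt, A=5 T=4 G=6 C=4): length 19 ✓; GC 10/19 = 52.6% ✓ — passes.
F2 (22 nt, A=4 T=8 G=5 C=5): length 22 ✓; GC 10/22 = 45.5%, outside 46.5–65.1% ✗ — fails.
F3 (16 nt, A=4 T=4 G=5 C=3): length 16, outside 17–23 ✗; GC 8/16 = 50.0% ✓ — fails.

F1 only.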